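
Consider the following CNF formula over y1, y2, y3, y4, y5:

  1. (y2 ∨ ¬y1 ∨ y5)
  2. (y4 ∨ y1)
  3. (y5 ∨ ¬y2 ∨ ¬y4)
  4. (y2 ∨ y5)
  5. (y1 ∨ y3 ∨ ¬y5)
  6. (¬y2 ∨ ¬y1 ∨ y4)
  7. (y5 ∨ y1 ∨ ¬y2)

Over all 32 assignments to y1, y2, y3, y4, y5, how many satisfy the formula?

8

Split on y1, then y2.
  y1=1, y2=1: remaining (y3,y4,y5) ∈ {(0,1,1); (1,1,1)} — 2.
  y1=1, y2=0: remaining (y3,y4,y5) ∈ {(0,0,1); (0,1,1); (1,0,1); (1,1,1)} — 4.
  y1=0, y2=1: remaining (y3,y4,y5) ∈ {(1,1,1)} — 1.
  y1=0, y2=0: remaining (y3,y4,y5) ∈ {(1,1,1)} — 1.
Total: 2 + 4 + 1 + 1 = 8.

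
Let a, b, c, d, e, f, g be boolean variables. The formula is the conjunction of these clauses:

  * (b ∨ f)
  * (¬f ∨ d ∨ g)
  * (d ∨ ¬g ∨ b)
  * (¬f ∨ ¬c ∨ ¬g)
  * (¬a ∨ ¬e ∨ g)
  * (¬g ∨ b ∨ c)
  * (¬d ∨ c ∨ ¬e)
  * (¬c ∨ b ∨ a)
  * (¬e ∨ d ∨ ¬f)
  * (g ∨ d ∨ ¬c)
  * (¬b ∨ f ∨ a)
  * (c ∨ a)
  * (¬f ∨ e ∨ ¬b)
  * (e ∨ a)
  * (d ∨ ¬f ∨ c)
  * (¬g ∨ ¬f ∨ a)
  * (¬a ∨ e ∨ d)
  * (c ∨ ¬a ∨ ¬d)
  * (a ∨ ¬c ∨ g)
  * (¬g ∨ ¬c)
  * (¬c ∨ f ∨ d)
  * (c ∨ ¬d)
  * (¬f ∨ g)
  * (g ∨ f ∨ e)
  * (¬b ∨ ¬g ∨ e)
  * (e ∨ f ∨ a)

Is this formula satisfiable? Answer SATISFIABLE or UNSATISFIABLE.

SATISFIABLE

Set a = True and propagate.
The remaining clauses are satisfied by b = True, c = False, d = False, e = True, f = False, g = True.
So a=T, b=T, c=F, d=F, e=T, f=F, g=T is a satisfying assignment.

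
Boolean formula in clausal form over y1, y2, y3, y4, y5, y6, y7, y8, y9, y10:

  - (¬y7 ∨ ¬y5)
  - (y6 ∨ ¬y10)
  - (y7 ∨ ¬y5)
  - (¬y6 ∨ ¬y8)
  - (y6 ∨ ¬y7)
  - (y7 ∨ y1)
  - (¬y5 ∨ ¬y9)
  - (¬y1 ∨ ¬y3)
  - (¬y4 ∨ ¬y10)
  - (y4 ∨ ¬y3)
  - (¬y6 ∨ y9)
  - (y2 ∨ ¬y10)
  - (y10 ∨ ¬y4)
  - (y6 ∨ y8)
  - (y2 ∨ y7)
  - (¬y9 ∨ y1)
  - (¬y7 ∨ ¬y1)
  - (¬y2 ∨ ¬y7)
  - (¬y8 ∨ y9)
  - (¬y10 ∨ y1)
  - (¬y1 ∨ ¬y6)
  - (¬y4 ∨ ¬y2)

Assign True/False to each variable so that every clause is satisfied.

y1 = True  y2 = True  y3 = False  y4 = False  y5 = False  y6 = False  y7 = False  y8 = True  y9 = True  y10 = False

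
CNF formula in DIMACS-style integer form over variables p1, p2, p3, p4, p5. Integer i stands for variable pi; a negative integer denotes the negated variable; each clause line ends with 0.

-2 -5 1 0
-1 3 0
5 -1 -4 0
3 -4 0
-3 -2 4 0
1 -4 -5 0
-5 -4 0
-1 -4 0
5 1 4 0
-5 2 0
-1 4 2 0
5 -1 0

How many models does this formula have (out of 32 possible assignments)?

2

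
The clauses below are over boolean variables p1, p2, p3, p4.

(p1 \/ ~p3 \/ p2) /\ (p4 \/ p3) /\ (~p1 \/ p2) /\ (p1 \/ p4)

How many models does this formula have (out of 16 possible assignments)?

Satisfying assignments:
  p1=F p2=F p3=F p4=T
  p1=F p2=T p3=F p4=T
  p1=F p2=T p3=T p4=T
  p1=T p2=T p3=F p4=T
  p1=T p2=T p3=T p4=F
  p1=T p2=T p3=T p4=T
Count: 6.

6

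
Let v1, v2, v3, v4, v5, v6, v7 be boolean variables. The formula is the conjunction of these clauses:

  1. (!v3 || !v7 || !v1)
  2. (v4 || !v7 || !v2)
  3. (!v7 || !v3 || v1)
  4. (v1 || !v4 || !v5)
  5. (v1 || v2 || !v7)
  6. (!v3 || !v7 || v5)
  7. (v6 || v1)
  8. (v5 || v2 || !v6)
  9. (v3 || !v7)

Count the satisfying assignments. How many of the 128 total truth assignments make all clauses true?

36

Split on v7, then v1.
  v7=1, v1=1: a clause becomes empty — 0.
  v7=1, v1=0: a clause becomes empty — 0.
  v7=0, v1=1: v3, v4 free; 7 ways for (v2,v5,v6) × 2^2 = 28.
  v7=0, v1=0: v3 free; 4 ways for (v2,v4,v5,v6) × 2^1 = 8.
Total: 0 + 0 + 28 + 8 = 36.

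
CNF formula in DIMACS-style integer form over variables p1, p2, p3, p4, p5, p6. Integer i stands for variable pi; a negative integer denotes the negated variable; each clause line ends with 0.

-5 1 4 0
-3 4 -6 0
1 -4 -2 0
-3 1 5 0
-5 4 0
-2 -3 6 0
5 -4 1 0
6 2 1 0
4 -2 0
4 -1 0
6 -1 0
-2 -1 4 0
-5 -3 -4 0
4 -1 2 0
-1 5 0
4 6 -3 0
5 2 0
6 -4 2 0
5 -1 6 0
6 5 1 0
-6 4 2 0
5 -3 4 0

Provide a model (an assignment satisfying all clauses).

p1=T, p2=F, p3=F, p4=T, p5=T, p6=T

Check each clause:
  1. (p1 OR p4 OR NOT p5) — p1 is true.
  2. (NOT p6 OR p4 OR NOT p3) — p4 is true.
  3. (NOT p2 OR p1 OR NOT p4) — p1 is true.
  4. (p1 OR NOT p3 OR p5) — p1 is true.
  5. (p4 OR NOT p5) — p4 is true.
  6. (NOT p2 OR NOT p3 OR p6) — NOT p3 is true.
  7. (NOT p4 OR p5 OR p1) — p1 is true.
  8. (p1 OR p2 OR p6) — p1 is true.
  9. (p4 OR NOT p2) — p4 is true.
  10. (p4 OR NOT p1) — p4 is true.
  11. (NOT p1 OR p6) — p6 is true.
  12. (p4 OR NOT p1 OR NOT p2) — p4 is true.
  13. (NOT p4 OR NOT p5 OR NOT p3) — NOT p3 is true.
  14. (p2 OR p4 OR NOT p1) — p4 is true.
  15. (p5 OR NOT p1) — p5 is true.
  16. (p6 OR NOT p3 OR p4) — p4 is true.
  17. (p5 OR p2) — p5 is true.
  18. (p2 OR NOT p4 OR p6) — p6 is true.
  19. (NOT p1 OR p5 OR p6) — p5 is true.
  20. (p5 OR p1 OR p6) — p1 is true.
  21. (p2 OR p4 OR NOT p6) — p4 is true.
  22. (NOT p3 OR p5 OR p4) — p5 is true.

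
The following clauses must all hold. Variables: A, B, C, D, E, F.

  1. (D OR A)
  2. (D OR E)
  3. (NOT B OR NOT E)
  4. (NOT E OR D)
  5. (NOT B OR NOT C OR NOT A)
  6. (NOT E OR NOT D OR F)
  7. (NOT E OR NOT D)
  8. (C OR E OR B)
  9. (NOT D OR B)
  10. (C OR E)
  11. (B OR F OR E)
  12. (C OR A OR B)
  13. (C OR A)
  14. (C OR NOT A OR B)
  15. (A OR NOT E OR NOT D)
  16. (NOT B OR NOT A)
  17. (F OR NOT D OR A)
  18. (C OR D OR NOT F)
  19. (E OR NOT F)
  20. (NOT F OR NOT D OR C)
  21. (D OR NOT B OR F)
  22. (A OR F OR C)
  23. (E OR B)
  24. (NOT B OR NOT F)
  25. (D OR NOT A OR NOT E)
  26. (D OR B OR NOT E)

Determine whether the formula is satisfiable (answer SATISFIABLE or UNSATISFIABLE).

UNSATISFIABLE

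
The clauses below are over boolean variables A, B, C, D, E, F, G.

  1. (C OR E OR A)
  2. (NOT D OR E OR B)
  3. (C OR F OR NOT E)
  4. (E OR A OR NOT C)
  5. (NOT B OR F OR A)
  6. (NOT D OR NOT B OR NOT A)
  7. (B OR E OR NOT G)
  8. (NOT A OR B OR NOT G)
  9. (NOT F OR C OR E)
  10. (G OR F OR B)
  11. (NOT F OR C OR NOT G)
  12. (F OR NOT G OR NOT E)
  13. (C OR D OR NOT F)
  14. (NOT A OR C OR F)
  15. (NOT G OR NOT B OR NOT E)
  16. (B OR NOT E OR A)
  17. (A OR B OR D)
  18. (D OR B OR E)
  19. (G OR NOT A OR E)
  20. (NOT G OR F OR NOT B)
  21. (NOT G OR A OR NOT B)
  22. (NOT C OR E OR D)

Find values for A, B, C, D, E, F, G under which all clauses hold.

A=1, B=1, C=1, D=0, E=1, F=0, G=0

Set A = True and propagate.
For the remaining variables, B = True, C = True, D = False, E = True, F = False, G = False works.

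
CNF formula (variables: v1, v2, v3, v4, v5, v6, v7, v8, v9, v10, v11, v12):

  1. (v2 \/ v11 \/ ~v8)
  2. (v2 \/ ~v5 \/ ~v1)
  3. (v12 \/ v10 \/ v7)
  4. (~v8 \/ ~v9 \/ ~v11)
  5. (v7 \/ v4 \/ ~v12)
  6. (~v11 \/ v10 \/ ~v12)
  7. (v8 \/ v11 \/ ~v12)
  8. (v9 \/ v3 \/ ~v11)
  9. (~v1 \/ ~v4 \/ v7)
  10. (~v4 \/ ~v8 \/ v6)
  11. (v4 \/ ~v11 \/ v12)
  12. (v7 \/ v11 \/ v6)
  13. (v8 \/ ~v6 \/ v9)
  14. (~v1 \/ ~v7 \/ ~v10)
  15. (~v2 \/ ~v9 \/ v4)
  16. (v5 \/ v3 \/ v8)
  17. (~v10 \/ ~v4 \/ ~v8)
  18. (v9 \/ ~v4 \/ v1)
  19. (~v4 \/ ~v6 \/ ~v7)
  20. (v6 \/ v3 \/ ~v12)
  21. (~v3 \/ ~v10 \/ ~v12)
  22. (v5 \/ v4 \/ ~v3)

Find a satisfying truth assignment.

v1 = True  v2 = True  v3 = False  v4 = True  v5 = True  v6 = False  v7 = True  v8 = False  v9 = True  v10 = False  v11 = True  v12 = False

Set v1 = True and propagate.
Branch on v2: take v2 = True.
Set v3 = False and propagate.
The remaining clauses are satisfied by v4 = True, v5 = True, v6 = False, v7 = True, v8 = False, v9 = True, v10 = False, v11 = True, v12 = False.
Every clause has at least one true literal under this assignment.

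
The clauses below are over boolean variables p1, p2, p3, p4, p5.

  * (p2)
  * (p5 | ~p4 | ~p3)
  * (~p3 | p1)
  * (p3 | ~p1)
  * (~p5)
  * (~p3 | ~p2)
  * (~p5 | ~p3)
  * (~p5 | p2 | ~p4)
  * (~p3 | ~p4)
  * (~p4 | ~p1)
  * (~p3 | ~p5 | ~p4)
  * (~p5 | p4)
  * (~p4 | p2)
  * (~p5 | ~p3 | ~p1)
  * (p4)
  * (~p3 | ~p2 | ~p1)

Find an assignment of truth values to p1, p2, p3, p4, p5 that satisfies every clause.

The clause (p2) is unit: p2 must be True.
The clause (~p5) is unit: p5 must be False.
Unit propagation: (~p3) forces p3 = False.
Unit propagation: (~p1) forces p1 = False.
Unit propagation: (p4) forces p4 = True.

p1 = False, p2 = True, p3 = False, p4 = True, p5 = False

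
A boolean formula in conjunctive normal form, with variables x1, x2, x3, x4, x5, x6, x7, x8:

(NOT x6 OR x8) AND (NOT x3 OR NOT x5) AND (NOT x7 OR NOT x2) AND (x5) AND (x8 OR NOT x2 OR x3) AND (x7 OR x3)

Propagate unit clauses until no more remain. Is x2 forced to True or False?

False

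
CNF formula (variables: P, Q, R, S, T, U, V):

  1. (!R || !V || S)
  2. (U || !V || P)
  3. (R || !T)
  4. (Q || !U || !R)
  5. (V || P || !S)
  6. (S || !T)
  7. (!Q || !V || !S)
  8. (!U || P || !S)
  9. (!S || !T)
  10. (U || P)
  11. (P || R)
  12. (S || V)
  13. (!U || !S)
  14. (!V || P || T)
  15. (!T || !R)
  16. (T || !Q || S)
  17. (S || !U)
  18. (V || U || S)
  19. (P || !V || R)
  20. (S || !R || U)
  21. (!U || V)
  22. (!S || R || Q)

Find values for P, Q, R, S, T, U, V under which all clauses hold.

P=1, Q=1, R=0, S=1, T=0, U=0, V=0

P occurs only positively in the remaining clauses — set P = True.
Branch on Q: take Q = True.
Set R = False and propagate.
  then T is forced to False.
  then S is forced to True.
  then V is forced to False.
  then U is forced to False.
Every clause has at least one true literal under this assignment.
Check each clause:
  1. (!R || !V || S) — !V is true.
  2. (U || P || !V) — P is true.
  3. (!T || R) — !T is true.
  4. (!U || !R || Q) — Q is true.
  5. (!S || P || V) — P is true.
  6. (!T || S) — !T is true.
  7. (!Q || !V || !S) — !V is true.
  8. (!S || !U || P) — P is true.
  9. (!S || !T) — !T is true.
  10. (U || P) — P is true.
  11. (R || P) — P is true.
  12. (V || S) — S is true.
  13. (!S || !U) — !U is true.
  14. (P || T || !V) — !V is true.
  15. (!R || !T) — !T is true.
  16. (S || T || !Q) — S is true.
  17. (!U || S) — !U is true.
  18. (S || U || V) — S is true.
  19. (!V || P || R) — P is true.
  20. (S || U || !R) — S is true.
  21. (V || !U) — !U is true.
  22. (!S || R || Q) — Q is true.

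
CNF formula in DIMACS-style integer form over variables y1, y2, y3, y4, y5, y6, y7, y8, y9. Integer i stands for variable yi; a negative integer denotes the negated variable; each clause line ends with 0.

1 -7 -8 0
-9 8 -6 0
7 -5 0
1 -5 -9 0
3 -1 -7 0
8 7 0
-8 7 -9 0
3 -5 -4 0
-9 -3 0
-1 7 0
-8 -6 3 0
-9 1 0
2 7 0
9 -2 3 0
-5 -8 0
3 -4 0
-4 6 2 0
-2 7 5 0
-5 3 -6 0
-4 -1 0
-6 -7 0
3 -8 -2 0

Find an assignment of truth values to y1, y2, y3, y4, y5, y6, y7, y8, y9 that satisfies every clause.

y1=1, y2=1, y3=1, y4=0, y5=0, y6=0, y7=1, y8=0, y9=0

y4 occurs only negated in the remaining clauses — set y4 = False.
Branch on y1: take y1 = True.
  then y7 is forced to True.
  then y3 is forced to True.
  then y9 is forced to False.
  then y6 is forced to False.
For the remaining variables, y2 = True, y5 = False, y8 = False works.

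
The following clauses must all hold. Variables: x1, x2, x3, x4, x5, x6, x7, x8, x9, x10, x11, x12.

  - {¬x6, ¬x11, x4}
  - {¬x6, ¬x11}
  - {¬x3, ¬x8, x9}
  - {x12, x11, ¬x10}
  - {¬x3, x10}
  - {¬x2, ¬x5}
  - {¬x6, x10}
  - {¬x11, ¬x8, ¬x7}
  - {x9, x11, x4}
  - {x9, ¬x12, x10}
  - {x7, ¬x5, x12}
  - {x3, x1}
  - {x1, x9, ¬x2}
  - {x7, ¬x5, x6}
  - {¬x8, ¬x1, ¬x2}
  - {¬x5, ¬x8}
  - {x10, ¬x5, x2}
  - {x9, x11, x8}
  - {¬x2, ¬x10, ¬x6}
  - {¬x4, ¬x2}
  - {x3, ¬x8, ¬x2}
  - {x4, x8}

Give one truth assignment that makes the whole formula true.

x1=T, x2=F, x3=F, x4=T, x5=F, x6=F, x7=F, x8=T, x9=F, x10=F, x11=T, x12=F

Check each clause:
  1. {x4, ¬x6, ¬x11} — ¬x6 is true.
  2. {¬x6, ¬x11} — ¬x6 is true.
  3. {¬x8, x9, ¬x3} — ¬x3 is true.
  4. {¬x10, x11, x12} — x11 is true.
  5. {¬x3, x10} — ¬x3 is true.
  6. {¬x5, ¬x2} — ¬x5 is true.
  7. {¬x6, x10} — ¬x6 is true.
  8. {¬x11, ¬x8, ¬x7} — ¬x7 is true.
  9. {x11, x4, x9} — x11 is true.
  10. {x10, ¬x12, x9} — ¬x12 is true.
  11. {x12, x7, ¬x5} — ¬x5 is true.
  12. {x3, x1} — x1 is true.
  13. {¬x2, x9, x1} — x1 is true.
  14. {x6, x7, ¬x5} — ¬x5 is true.
  15. {¬x2, ¬x8, ¬x1} — ¬x2 is true.
  16. {¬x5, ¬x8} — ¬x5 is true.
  17. {¬x5, x10, x2} — ¬x5 is true.
  18. {x9, x11, x8} — x8 is true.
  19. {¬x2, ¬x6, ¬x10} — ¬x6 is true.
  20. {¬x4, ¬x2} — ¬x2 is true.
  21. {¬x2, ¬x8, x3} — ¬x2 is true.
  22. {x8, x4} — x8 is true.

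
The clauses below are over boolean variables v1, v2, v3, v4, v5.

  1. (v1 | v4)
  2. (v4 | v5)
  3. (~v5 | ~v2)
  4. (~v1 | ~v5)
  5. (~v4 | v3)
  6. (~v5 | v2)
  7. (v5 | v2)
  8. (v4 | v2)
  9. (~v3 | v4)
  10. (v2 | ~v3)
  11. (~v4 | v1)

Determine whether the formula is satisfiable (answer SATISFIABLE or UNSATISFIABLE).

Branch on v1: take v1 = True.
  then v5 is forced to False.
  then v4 is forced to True.
  then v3 is forced to True.
  then v2 is forced to True.
So v1=T, v2=T, v3=T, v4=T, v5=F is a satisfying assignment.

SATISFIABLE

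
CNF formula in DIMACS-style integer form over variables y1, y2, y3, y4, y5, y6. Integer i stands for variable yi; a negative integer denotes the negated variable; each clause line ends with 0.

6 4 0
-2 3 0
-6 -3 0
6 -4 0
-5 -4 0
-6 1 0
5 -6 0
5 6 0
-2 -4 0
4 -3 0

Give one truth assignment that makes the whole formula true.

y1 occurs only positively in the remaining clauses — set y1 = True.
Pure literal: y2 appears only negated; assign y2 = False.
Set y3 = False and propagate.
Try y4 = False.
  then y6 is forced to True.
  then y5 is forced to True.
Check each clause:
  1. {y6, y4} — y6 is true.
  2. {¬y2, y3} — ¬y2 is true.
  3. {¬y3, ¬y6} — ¬y3 is true.
  4. {¬y4, y6} — ¬y4 is true.
  5. {¬y5, ¬y4} — ¬y4 is true.
  6. {¬y6, y1} — y1 is true.
  7. {¬y6, y5} — y5 is true.
  8. {y5, y6} — y5 is true.
  9. {¬y2, ¬y4} — ¬y4 is true.
  10. {y4, ¬y3} — ¬y3 is true.

y1=T, y2=F, y3=F, y4=F, y5=T, y6=T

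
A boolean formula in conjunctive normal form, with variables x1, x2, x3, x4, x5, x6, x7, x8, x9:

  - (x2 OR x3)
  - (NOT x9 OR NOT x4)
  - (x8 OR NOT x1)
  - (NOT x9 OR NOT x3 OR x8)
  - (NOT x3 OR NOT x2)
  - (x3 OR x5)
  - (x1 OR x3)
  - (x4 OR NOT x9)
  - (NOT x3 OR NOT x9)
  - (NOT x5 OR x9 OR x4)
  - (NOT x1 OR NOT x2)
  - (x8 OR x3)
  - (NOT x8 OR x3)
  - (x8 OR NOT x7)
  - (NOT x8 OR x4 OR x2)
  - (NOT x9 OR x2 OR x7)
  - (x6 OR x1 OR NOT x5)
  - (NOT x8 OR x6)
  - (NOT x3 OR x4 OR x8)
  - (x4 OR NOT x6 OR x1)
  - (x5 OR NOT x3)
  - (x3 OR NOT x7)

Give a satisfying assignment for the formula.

x1 = F  x2 = F  x3 = T  x4 = T  x5 = T  x6 = T  x7 = T  x8 = T  x9 = F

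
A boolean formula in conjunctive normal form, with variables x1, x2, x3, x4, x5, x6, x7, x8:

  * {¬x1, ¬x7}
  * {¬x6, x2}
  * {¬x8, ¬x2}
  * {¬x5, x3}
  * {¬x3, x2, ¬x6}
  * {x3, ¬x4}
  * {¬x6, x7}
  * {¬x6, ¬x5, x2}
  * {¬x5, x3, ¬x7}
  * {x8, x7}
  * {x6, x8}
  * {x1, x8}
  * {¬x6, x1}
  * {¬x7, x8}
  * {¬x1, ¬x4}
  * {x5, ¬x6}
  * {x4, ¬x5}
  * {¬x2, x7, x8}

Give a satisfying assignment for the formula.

x1=F  x2=F  x3=T  x4=F  x5=F  x6=F  x7=T  x8=T

Check each clause:
  1. {¬x1, ¬x7} — ¬x1 is true.
  2. {¬x6, x2} — ¬x6 is true.
  3. {¬x2, ¬x8} — ¬x2 is true.
  4. {¬x5, x3} — x3 is true.
  5. {¬x3, ¬x6, x2} — ¬x6 is true.
  6. {¬x4, x3} — x3 is true.
  7. {¬x6, x7} — ¬x6 is true.
  8. {x2, ¬x5, ¬x6} — ¬x6 is true.
  9. {¬x5, ¬x7, x3} — x3 is true.
  10. {x7, x8} — x8 is true.
  11. {x8, x6} — x8 is true.
  12. {x8, x1} — x8 is true.
  13. {x1, ¬x6} — ¬x6 is true.
  14. {¬x7, x8} — x8 is true.
  15. {¬x4, ¬x1} — ¬x4 is true.
  16. {x5, ¬x6} — ¬x6 is true.
  17. {x4, ¬x5} — ¬x5 is true.
  18. {¬x2, x8, x7} — x8 is true.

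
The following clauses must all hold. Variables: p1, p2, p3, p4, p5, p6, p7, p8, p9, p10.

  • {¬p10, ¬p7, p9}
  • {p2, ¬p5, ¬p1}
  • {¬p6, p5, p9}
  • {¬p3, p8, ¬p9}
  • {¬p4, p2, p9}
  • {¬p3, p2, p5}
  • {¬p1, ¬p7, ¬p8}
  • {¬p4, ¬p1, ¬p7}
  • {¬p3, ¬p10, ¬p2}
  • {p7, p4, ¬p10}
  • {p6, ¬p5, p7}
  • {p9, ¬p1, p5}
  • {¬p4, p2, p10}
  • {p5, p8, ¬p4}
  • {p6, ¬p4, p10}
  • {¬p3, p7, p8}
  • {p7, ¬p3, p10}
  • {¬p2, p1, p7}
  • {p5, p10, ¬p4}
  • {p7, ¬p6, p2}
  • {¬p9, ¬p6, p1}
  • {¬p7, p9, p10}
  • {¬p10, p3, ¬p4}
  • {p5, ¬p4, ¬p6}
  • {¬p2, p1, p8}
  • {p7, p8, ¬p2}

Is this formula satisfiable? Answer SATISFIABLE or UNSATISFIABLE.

SATISFIABLE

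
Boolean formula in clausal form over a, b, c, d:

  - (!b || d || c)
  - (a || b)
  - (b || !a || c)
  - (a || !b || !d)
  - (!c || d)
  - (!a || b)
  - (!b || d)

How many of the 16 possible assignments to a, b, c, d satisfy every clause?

The models are:
  a=T b=T c=F d=T
  a=T b=T c=T d=T
Count: 2.

2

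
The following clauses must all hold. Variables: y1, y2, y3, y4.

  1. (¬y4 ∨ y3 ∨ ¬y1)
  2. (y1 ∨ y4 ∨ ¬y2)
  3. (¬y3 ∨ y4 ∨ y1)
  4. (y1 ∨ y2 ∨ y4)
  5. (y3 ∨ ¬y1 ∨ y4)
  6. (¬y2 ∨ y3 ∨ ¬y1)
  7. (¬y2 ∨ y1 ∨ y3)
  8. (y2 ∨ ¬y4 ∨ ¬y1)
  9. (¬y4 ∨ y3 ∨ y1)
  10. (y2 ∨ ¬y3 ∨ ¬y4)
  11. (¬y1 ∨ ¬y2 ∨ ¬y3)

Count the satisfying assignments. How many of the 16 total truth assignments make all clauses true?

Satisfying assignments:
  y1=F y2=T y3=T y4=T
  y1=T y2=F y3=T y4=F
Count: 2.

2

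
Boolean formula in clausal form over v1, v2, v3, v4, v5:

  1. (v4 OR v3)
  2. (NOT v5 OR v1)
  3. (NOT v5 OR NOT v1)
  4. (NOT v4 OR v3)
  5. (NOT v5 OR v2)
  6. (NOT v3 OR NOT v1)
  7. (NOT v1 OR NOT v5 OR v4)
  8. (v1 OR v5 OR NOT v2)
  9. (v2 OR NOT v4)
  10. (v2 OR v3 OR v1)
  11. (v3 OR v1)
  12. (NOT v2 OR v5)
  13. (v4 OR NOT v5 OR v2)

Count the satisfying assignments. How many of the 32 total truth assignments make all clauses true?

Satisfying assignments:
  v1=0 v2=0 v3=1 v4=0 v5=0
That's 1 in total.

1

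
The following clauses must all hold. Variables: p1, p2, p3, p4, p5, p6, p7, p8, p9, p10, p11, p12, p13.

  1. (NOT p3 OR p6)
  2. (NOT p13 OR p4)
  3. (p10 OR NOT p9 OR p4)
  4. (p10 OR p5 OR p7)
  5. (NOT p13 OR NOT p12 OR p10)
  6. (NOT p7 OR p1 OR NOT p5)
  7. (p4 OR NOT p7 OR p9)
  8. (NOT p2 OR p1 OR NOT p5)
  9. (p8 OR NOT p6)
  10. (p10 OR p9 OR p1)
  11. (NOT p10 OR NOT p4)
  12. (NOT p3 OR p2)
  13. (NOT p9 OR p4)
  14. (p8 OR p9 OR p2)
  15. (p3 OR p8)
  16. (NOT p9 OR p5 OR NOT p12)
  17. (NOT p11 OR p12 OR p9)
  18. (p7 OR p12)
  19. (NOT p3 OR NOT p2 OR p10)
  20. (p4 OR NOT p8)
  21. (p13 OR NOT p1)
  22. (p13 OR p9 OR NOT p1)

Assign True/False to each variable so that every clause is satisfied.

Try p1 = False.
Branch on p2: take p2 = False.
  then p3 is forced to False.
  then p8 is forced to True.
  then p4 is forced to True.
  then p10 is forced to False.
  then p9 is forced to True.
Branch on p5: take p5 = False.
  then p7 is forced to True.
  then p12 is forced to False.
p6, p11, p13 are now unconstrained; take p6 = False, p11 = True, p13 = False.
Every clause has at least one true literal under this assignment.
Check each clause:
  1. (NOT p3 OR p6) — NOT p3 is true.
  2. (p4 OR NOT p13) — NOT p13 is true.
  3. (p4 OR p10 OR NOT p9) — p4 is true.
  4. (p10 OR p7 OR p5) — p7 is true.
  5. (p10 OR NOT p13 OR NOT p12) — NOT p13 is true.
  6. (NOT p5 OR NOT p7 OR p1) — NOT p5 is true.
  7. (p4 OR p9 OR NOT p7) — p9 is true.
  8. (NOT p2 OR NOT p5 OR p1) — NOT p5 is true.
  9. (p8 OR NOT p6) — p8 is true.
  10. (p10 OR p1 OR p9) — p9 is true.
  11. (NOT p4 OR NOT p10) — NOT p10 is true.
  12. (NOT p3 OR p2) — NOT p3 is true.
  13. (p4 OR NOT p9) — p4 is true.
  14. (p9 OR p2 OR p8) — p8 is true.
  15. (p3 OR p8) — p8 is true.
  16. (p5 OR NOT p9 OR NOT p12) — NOT p12 is true.
  17. (p12 OR p9 OR NOT p11) — p9 is true.
  18. (p7 OR p12) — p7 is true.
  19. (NOT p2 OR p10 OR NOT p3) — NOT p3 is true.
  20. (p4 OR NOT p8) — p4 is true.
  21. (p13 OR NOT p1) — NOT p1 is true.
  22. (p13 OR NOT p1 OR p9) — p9 is true.

p1=False, p2=False, p3=False, p4=True, p5=False, p6=False, p7=True, p8=True, p9=True, p10=False, p11=True, p12=False, p13=False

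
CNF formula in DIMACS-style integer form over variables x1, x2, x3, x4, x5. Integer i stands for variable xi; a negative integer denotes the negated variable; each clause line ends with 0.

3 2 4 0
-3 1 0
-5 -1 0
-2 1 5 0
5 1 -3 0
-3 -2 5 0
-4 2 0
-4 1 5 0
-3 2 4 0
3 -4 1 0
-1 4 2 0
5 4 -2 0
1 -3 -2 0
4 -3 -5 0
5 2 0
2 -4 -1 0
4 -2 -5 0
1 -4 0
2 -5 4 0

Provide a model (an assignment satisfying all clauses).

x1 = T  x2 = T  x3 = F  x4 = T  x5 = F

Check each clause:
  1. (x3 OR x4 OR x2) — x2 is true.
  2. (x1 OR NOT x3) — x1 is true.
  3. (NOT x1 OR NOT x5) — NOT x5 is true.
  4. (NOT x2 OR x5 OR x1) — x1 is true.
  5. (x5 OR x1 OR NOT x3) — x1 is true.
  6. (NOT x3 OR NOT x2 OR x5) — NOT x3 is true.
  7. (x2 OR NOT x4) — x2 is true.
  8. (x1 OR x5 OR NOT x4) — x1 is true.
  9. (x4 OR NOT x3 OR x2) — x2 is true.
  10. (NOT x4 OR x3 OR x1) — x1 is true.
  11. (x2 OR x4 OR NOT x1) — x2 is true.
  12. (x4 OR x5 OR NOT x2) — x4 is true.
  13. (NOT x2 OR x1 OR NOT x3) — x1 is true.
  14. (NOT x5 OR x4 OR NOT x3) — NOT x5 is true.
  15. (x2 OR x5) — x2 is true.
  16. (NOT x1 OR NOT x4 OR x2) — x2 is true.
  17. (NOT x2 OR x4 OR NOT x5) — NOT x5 is true.
  18. (NOT x4 OR x1) — x1 is true.
  19. (x4 OR x2 OR NOT x5) — x2 is true.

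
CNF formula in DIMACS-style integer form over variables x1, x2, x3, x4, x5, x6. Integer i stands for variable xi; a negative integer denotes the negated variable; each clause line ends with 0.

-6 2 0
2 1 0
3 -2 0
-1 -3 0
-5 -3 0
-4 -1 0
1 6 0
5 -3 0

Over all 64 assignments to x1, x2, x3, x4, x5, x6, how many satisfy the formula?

2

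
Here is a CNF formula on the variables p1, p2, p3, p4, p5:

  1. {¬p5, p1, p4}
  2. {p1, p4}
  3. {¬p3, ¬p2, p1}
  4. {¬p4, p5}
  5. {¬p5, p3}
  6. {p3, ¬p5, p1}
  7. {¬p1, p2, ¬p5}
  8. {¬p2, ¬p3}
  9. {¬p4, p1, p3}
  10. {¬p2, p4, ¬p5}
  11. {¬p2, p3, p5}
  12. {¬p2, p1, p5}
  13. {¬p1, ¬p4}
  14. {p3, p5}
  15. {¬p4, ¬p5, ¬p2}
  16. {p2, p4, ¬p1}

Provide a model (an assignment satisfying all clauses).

p1 = False, p2 = False, p3 = True, p4 = True, p5 = True

Try p1 = False.
  then p4 is forced to True.
  then p5 is forced to True.
  then p3 is forced to True.
  then p2 is forced to False.
Every clause has at least one true literal under this assignment.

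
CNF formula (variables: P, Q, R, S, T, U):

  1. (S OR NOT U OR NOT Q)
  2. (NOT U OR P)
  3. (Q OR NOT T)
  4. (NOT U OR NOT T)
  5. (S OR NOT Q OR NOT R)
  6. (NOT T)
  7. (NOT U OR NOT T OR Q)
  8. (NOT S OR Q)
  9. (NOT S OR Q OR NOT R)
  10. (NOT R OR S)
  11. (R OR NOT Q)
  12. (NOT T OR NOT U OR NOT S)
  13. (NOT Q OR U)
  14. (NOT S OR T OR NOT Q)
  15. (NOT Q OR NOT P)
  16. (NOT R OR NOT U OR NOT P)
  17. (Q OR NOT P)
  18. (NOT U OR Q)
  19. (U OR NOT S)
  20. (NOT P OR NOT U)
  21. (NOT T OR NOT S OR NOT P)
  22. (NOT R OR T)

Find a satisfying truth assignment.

(NOT T) is a unit clause, so T = False.
Unit propagation: (NOT R) forces R = False.
Unit propagation: (NOT Q) forces Q = False.
(NOT S) is a unit clause, so S = False.
Unit propagation: (NOT P) forces P = False.
The clause (NOT U) is unit: U must be False.

P=0  Q=0  R=0  S=0  T=0  U=0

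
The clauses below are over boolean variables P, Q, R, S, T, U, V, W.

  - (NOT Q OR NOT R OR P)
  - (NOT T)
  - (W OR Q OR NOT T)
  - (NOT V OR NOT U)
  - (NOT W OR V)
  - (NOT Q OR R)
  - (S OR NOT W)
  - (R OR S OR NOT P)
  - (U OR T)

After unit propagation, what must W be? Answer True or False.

False

(NOT T) is a unit clause: T = False.
From (U OR T) and T = False: U = True.
In (NOT U OR NOT V), NOT U is now false; NOT V must hold, so V = False.
(NOT W OR V) with V = False leaves only NOT W, so W = False.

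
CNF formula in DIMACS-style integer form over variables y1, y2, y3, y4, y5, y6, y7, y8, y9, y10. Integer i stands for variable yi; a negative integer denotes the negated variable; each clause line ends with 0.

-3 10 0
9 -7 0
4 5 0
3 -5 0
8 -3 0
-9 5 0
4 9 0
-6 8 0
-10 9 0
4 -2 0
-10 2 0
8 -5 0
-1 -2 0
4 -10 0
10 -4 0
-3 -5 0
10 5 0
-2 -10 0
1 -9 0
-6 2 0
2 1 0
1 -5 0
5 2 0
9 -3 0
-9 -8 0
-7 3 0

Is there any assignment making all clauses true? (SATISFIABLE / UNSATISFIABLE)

UNSATISFIABLE

y5 = True:
  propagation gives y3=True; an empty clause results — contradiction.
y5 = False:
  propagation gives y4=True, y9=False, y7=False, y10=False; an empty clause results — contradiction.
Every branch closes, so no satisfying assignment exists.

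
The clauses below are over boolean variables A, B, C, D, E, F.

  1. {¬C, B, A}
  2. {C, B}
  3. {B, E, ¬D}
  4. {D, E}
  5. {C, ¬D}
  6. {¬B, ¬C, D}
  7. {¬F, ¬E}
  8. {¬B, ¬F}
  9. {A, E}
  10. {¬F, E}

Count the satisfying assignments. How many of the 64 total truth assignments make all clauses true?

7

The models are:
  A=F B=T C=F D=F E=T F=F
  A=F B=T C=T D=T E=T F=F
  A=T B=F C=T D=F E=T F=F
  A=T B=F C=T D=T E=T F=F
  A=T B=T C=F D=F E=T F=F
  A=T B=T C=T D=T E=F F=F
  A=T B=T C=T D=T E=T F=F
Count: 7.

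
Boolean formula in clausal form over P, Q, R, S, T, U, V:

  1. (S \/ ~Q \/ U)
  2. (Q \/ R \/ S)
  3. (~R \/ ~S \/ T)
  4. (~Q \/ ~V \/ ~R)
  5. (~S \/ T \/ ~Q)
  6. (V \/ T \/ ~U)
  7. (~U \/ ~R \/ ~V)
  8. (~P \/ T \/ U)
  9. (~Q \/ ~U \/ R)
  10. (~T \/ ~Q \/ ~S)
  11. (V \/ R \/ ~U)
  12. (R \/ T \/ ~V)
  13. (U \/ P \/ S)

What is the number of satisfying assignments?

Case analysis on R and U:
  R=1, U=1: P free; 3 ways for (Q,S,T,V) × 2^1 = 6.
  R=1, U=0: V free; 3 ways for (P,Q,S,T) × 2^1 = 6.
  R=0, U=1: remaining (P,Q,S,T,V) ∈ {(0,0,1,1,1); (1,0,1,1,1)} — 2.
  R=0, U=0: 5 of the 32 assignments to (P,Q,S,T,V) work.
Total: 6 + 6 + 2 + 5 = 19.

19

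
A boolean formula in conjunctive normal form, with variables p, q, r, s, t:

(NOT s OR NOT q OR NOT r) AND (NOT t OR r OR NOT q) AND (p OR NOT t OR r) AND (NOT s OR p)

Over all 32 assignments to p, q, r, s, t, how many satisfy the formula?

Case analysis on r and p:
  r=1, p=1: t free; 3 ways for (q,s) × 2^1 = 6.
  r=1, p=0: remaining (q,s,t) ∈ {(0,0,0); (0,0,1); (1,0,0); (1,0,1)} — 4.
  r=0, p=1: s free; 3 ways for (q,t) × 2^1 = 6.
  r=0, p=0: remaining (q,s,t) ∈ {(0,0,0); (1,0,0)} — 2.
Total: 6 + 4 + 6 + 2 = 18.

18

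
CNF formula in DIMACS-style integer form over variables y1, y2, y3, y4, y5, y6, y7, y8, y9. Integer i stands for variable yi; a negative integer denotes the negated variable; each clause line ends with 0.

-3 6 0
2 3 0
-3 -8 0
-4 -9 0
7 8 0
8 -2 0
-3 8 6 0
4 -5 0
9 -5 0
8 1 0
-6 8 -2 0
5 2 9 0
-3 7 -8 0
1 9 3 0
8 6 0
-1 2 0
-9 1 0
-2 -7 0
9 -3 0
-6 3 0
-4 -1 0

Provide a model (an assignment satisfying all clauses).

y1=True, y2=True, y3=False, y4=False, y5=False, y6=False, y7=False, y8=True, y9=False

Try y1 = True.
  then y2 is forced to True.
  then y8 is forced to True.
  then y3 is forced to False.
  then y7 is forced to False.
  then y6 is forced to False.
  then y4 is forced to False.
  then y5 is forced to False.
y9 is now unconstrained; take y9 = False.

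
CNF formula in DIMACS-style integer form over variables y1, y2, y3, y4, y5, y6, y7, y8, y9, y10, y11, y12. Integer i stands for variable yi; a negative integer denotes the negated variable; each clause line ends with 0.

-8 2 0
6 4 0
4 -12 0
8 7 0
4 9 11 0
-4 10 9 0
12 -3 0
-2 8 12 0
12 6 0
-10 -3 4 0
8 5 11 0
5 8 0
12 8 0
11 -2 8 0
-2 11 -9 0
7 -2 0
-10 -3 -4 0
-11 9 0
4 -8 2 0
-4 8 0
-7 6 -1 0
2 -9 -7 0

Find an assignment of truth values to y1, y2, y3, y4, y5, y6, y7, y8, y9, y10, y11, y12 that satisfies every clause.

y1 occurs only negated in the remaining clauses — set y1 = False.
Pure literal: y5 appears only positively; assign y5 = True.
Try y2 = True.
  then y7 is forced to True.
For the remaining variables, y3 = True, y4 = True, y6 = True, y8 = True, y9 = True, y10 = False, y11 = True, y12 = True works.

y1 = False, y2 = True, y3 = True, y4 = True, y5 = True, y6 = True, y7 = True, y8 = True, y9 = True, y10 = False, y11 = True, y12 = True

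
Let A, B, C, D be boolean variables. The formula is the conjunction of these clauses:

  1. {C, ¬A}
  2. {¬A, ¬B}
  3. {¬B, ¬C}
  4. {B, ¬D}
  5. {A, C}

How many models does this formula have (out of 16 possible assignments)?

2

The models are:
  A=0 B=0 C=1 D=0
  A=1 B=0 C=1 D=0
That's 2 in total.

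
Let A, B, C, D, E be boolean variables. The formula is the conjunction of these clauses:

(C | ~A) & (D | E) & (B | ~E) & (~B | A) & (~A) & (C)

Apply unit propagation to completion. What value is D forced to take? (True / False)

Unit clause (~A) sets A = False.
(A | ~B) with A = False leaves only ~B, so B = False.
From (B | ~E) and B = False: E = False.
From (E | D) and E = False: D = True.

True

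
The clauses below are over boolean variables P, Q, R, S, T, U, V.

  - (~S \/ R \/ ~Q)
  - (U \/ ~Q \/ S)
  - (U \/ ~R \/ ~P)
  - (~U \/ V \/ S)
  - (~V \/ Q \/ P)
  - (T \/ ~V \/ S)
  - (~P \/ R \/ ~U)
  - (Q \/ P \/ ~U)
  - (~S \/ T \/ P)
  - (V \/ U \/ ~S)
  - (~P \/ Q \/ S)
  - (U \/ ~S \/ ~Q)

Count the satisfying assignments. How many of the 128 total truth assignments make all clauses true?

19

Case analysis on S and U:
  S=1, U=1: V free; 5 ways for (P,Q,R,T) × 2^1 = 10.
  S=1, U=0: remaining (P,Q,R,T,V) ∈ {(1,0,0,0,1); (1,0,0,1,1)} — 2.
  S=0, U=1: remaining (P,Q,R,T,V) ∈ {(0,1,0,1,1); (0,1,1,1,1); (1,1,1,1,1)} — 3.
  S=0, U=0: remaining (P,Q,R,T,V) ∈ {(0,0,0,0,0); (0,0,0,1,0); (0,0,1,0,0); (0,0,1,1,0)} — 4.
Total: 10 + 2 + 3 + 4 = 19.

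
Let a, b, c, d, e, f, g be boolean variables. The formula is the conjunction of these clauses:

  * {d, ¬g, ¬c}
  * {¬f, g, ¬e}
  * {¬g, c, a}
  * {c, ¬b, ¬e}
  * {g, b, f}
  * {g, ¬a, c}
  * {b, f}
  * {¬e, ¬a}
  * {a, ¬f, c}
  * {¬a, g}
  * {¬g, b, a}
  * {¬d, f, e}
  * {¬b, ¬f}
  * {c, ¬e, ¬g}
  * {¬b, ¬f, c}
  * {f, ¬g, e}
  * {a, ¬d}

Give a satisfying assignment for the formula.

Set a = False and propagate.
  then d is forced to False.
Set b = True and propagate.
  then f is forced to False.
Try c = False.
  then g is forced to False.
  then e is forced to False.
Every clause has at least one true literal under this assignment.

a=F, b=T, c=F, d=F, e=F, f=F, g=F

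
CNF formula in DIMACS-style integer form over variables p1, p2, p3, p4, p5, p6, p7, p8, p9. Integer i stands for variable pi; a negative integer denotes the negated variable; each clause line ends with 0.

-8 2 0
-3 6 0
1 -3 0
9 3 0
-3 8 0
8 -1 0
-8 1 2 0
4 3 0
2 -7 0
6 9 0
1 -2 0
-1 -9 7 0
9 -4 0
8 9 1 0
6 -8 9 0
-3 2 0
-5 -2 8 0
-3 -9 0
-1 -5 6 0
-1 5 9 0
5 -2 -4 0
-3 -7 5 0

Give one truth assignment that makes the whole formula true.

Set p1 = False and propagate.
  then p3 is forced to False.
  then p9 is forced to True.
  then p4 is forced to True.
  then p2 is forced to False.
  then p8 is forced to False.
  then p7 is forced to False.
p5, p6 are now unconstrained; take p5 = False, p6 = False.
Check each clause:
  1. (p2 ∨ ¬p8) — ¬p8 is true.
  2. (p6 ∨ ¬p3) — ¬p3 is true.
  3. (p1 ∨ ¬p3) — ¬p3 is true.
  4. (p9 ∨ p3) — p9 is true.
  5. (p8 ∨ ¬p3) — ¬p3 is true.
  6. (¬p1 ∨ p8) — ¬p1 is true.
  7. (¬p8 ∨ p2 ∨ p1) — ¬p8 is true.
  8. (p4 ∨ p3) — p4 is true.
  9. (p2 ∨ ¬p7) — ¬p7 is true.
  10. (p6 ∨ p9) — p9 is true.
  11. (¬p2 ∨ p1) — ¬p2 is true.
  12. (¬p9 ∨ ¬p1 ∨ p7) — ¬p1 is true.
  13. (p9 ∨ ¬p4) — p9 is true.
  14. (p9 ∨ p1 ∨ p8) — p9 is true.
  15. (¬p8 ∨ p6 ∨ p9) — ¬p8 is true.
  16. (p2 ∨ ¬p3) — ¬p3 is true.
  17. (¬p5 ∨ ¬p2 ∨ p8) — ¬p5 is true.
  18. (¬p9 ∨ ¬p3) — ¬p3 is true.
  19. (¬p1 ∨ p6 ∨ ¬p5) — ¬p5 is true.
  20. (p9 ∨ p5 ∨ ¬p1) — p9 is true.
  21. (¬p2 ∨ ¬p4 ∨ p5) — ¬p2 is true.
  22. (¬p3 ∨ p5 ∨ ¬p7) — ¬p3 is true.

p1=False, p2=False, p3=False, p4=True, p5=False, p6=False, p7=False, p8=False, p9=True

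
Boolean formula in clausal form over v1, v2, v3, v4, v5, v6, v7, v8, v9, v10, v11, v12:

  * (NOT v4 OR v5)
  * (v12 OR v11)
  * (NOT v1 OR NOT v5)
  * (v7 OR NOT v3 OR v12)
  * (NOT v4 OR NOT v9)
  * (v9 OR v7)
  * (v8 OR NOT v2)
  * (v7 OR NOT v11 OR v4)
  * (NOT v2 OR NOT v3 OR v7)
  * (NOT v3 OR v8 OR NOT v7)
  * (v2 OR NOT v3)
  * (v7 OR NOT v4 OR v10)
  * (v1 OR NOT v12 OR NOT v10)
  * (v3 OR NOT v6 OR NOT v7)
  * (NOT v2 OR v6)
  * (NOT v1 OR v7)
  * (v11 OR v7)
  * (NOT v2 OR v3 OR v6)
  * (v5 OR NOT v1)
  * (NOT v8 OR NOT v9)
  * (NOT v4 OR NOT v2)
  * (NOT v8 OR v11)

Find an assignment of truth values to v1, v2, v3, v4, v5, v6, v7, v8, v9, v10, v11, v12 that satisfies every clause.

Set v1 = False and propagate.
The remaining clauses are satisfied by v2 = True, v3 = True, v4 = False, v5 = True, v6 = True, v7 = True, v8 = True, v9 = False, v10 = False, v11 = True, v12 = True.
Every clause has at least one true literal under this assignment.

v1=0, v2=1, v3=1, v4=0, v5=1, v6=1, v7=1, v8=1, v9=0, v10=0, v11=1, v12=1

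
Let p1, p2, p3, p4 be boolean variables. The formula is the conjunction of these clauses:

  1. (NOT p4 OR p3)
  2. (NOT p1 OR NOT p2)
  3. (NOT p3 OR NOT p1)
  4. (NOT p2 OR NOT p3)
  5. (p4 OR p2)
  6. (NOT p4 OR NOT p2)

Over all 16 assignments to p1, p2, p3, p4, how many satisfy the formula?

The models are:
  p1=0 p2=0 p3=1 p4=1
  p1=0 p2=1 p3=0 p4=0
Count: 2.

2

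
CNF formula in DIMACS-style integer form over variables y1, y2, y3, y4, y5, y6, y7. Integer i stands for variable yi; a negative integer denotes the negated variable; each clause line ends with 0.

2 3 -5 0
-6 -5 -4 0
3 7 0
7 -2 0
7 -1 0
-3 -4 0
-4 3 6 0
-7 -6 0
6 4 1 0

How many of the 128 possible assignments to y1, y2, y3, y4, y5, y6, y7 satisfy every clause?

Split on y3, then y4.
  y3=T, y4=T: a clause becomes empty — 0.
  y3=T, y4=F: y5 free; 3 ways for (y1,y2,y6,y7) × 2^1 = 6.
  y3=F, y4=T: a clause becomes empty — 0.
  y3=F, y4=F: remaining (y1,y2,y5,y6,y7) ∈ {(T,F,F,F,T); (T,T,F,F,T); (T,T,T,F,T)} — 3.
Total: 0 + 6 + 0 + 3 = 9.

9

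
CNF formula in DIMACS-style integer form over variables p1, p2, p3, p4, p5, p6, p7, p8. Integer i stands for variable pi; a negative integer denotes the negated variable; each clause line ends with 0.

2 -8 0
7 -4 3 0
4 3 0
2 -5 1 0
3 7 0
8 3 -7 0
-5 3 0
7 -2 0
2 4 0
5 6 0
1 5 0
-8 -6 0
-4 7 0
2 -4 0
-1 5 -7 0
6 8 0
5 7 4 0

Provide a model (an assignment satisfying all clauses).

p1=T, p2=T, p3=T, p4=T, p5=T, p6=T, p7=T, p8=F

Pure literal: p3 appears only positively; assign p3 = True.
Branch on p1: take p1 = True.
Try p2 = True.
  then p7 is forced to True.
  then p5 is forced to True.
For the remaining variables, p4 = True, p6 = True, p8 = False works.
Check each clause:
  1. (~p8 \/ p2) — ~p8 is true.
  2. (p3 \/ p7 \/ ~p4) — p3 is true.
  3. (p3 \/ p4) — p3 is true.
  4. (p1 \/ ~p5 \/ p2) — p1 is true.
  5. (p3 \/ p7) — p3 is true.
  6. (~p7 \/ p3 \/ p8) — p3 is true.
  7. (~p5 \/ p3) — p3 is true.
  8. (~p2 \/ p7) — p7 is true.
  9. (p4 \/ p2) — p2 is true.
  10. (p6 \/ p5) — p5 is true.
  11. (p1 \/ p5) — p1 is true.
  12. (~p6 \/ ~p8) — ~p8 is true.
  13. (p7 \/ ~p4) — p7 is true.
  14. (p2 \/ ~p4) — p2 is true.
  15. (~p1 \/ ~p7 \/ p5) — p5 is true.
  16. (p8 \/ p6) — p6 is true.
  17. (p7 \/ p5 \/ p4) — p4 is true.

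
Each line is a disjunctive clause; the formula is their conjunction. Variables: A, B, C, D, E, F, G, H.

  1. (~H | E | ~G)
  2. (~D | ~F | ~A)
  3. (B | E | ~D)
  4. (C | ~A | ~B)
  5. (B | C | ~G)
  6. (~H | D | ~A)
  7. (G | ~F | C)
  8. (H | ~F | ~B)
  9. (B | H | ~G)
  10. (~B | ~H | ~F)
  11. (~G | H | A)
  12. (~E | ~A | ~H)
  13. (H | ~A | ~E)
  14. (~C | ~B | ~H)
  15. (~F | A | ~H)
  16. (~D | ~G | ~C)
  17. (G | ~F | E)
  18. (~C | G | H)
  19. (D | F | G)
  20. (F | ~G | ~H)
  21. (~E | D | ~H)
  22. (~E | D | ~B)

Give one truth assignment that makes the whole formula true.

A=False  B=True  C=False  D=True  E=False  F=False  G=False  H=False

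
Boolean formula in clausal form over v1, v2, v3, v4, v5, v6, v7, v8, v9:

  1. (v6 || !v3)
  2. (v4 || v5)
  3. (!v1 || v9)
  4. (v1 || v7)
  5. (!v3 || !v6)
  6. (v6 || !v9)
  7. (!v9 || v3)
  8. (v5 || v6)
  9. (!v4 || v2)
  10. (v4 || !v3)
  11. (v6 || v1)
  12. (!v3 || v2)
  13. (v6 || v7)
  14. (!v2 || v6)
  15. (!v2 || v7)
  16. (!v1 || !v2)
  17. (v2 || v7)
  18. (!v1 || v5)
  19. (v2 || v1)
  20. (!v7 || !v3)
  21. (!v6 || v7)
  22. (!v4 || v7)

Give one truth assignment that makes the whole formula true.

v1=F  v2=T  v3=F  v4=F  v5=T  v6=T  v7=T  v8=T  v9=F

Pure literal: v5 appears only positively; assign v5 = True.
Set v1 = False and propagate.
  then v7 is forced to True.
  then v6 is forced to True.
  then v3 is forced to False.
  then v9 is forced to False.
  then v2 is forced to True.
v4, v8 are now unconstrained; take v4 = False, v8 = True.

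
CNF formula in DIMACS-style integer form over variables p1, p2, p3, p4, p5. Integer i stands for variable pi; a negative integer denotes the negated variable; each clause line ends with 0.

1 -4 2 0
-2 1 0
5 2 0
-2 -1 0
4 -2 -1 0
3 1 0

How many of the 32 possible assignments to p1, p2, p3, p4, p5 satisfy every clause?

5

The models are:
  p1=0 p2=0 p3=1 p4=0 p5=1
  p1=1 p2=0 p3=0 p4=0 p5=1
  p1=1 p2=0 p3=0 p4=1 p5=1
  p1=1 p2=0 p3=1 p4=0 p5=1
  p1=1 p2=0 p3=1 p4=1 p5=1
That's 5 in total.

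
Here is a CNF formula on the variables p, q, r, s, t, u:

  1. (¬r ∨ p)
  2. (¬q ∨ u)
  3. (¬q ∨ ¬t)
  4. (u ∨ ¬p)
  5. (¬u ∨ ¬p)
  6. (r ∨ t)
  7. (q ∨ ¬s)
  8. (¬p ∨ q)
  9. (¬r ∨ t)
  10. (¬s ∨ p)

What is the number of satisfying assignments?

2

The models are:
  p=F q=F r=F s=F t=T u=F
  p=F q=F r=F s=F t=T u=T
Count: 2.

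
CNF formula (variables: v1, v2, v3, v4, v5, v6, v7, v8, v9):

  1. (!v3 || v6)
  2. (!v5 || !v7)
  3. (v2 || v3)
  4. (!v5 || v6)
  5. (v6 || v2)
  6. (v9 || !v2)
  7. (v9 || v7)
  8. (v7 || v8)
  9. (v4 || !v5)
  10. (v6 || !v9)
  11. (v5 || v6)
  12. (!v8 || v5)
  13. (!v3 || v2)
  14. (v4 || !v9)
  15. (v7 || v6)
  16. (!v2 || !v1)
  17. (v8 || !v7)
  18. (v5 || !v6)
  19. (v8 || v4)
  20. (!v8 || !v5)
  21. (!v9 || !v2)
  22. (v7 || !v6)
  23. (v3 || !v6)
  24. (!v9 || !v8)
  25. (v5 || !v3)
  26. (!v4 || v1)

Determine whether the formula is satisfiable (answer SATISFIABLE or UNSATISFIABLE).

v6 = True:
  propagation gives v5=True, v7=False; an empty clause results — contradiction.
v6 = False:
  propagation gives v3=False, v2=True, v5=False; an empty clause results — contradiction.
Every branch closes, so no satisfying assignment exists.

UNSATISFIABLE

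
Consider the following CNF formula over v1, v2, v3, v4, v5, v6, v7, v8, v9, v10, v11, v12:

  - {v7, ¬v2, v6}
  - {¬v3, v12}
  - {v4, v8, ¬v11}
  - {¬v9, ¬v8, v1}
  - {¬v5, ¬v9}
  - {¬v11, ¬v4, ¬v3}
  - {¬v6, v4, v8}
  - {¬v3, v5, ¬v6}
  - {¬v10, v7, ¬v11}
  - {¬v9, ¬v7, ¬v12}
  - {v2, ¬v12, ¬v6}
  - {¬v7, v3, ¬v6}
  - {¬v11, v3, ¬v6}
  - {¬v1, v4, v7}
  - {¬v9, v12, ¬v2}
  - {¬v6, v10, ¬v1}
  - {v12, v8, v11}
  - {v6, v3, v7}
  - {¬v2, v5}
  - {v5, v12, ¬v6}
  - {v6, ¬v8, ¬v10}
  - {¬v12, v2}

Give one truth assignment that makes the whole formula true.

v1=True, v2=True, v3=True, v4=False, v5=True, v6=True, v7=True, v8=True, v9=False, v10=True, v11=True, v12=True

Check each clause:
  1. {v7, v6, ¬v2} — v6 is true.
  2. {v12, ¬v3} — v12 is true.
  3. {v8, v4, ¬v11} — v8 is true.
  4. {v1, ¬v8, ¬v9} — v1 is true.
  5. {¬v9, ¬v5} — ¬v9 is true.
  6. {¬v4, ¬v11, ¬v3} — ¬v4 is true.
  7. {¬v6, v4, v8} — v8 is true.
  8. {¬v3, ¬v6, v5} — v5 is true.
  9. {¬v11, ¬v10, v7} — v7 is true.
  10. {¬v12, ¬v7, ¬v9} — ¬v9 is true.
  11. {v2, ¬v6, ¬v12} — v2 is true.
  12. {v3, ¬v7, ¬v6} — v3 is true.
  13. {¬v6, ¬v11, v3} — v3 is true.
  14. {¬v1, v4, v7} — v7 is true.
  15. {¬v2, ¬v9, v12} — v12 is true.
  16. {v10, ¬v1, ¬v6} — v10 is true.
  17. {v12, v11, v8} — v8 is true.
  18. {v3, v7, v6} — v3 is true.
  19. {v5, ¬v2} — v5 is true.
  20. {v5, ¬v6, v12} — v12 is true.
  21. {¬v8, v6, ¬v10} — v6 is true.
  22. {v2, ¬v12} — v2 is true.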